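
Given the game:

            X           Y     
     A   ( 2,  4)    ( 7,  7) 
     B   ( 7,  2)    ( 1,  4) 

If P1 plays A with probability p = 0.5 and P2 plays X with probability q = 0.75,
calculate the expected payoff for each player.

E[P1] = 4.375, E[P2] = 3.625

Work:
E[P1] = p·q·π₁(A,X) + p·(1-q)·π₁(A,Y) + (1-p)·q·π₁(B,X) + (1-p)·(1-q)·π₁(B,Y)
= 0.5·0.75·2 + 0.5·0.25·7 + 0.5·0.75·7 + 0.5·0.25·1
= 4.375

E[P2] = 3.625 (similar calculation)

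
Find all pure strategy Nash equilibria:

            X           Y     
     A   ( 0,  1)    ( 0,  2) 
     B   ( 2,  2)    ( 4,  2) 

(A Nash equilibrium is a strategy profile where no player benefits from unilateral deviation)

Nash equilibrium: (B, X), (B, Y)

Work:
Best responses:
  P1 vs X: payoffs [0, 2] → best response B (payoff 2)
  P1 vs Y: payoffs [0, 4] → best response B (payoff 4)
  P2 vs A: payoffs [1, 2] → best response Y (payoff 2)
  P2 vs B: payoffs [2, 2] → best response X/Y (payoff 2)
Mutual best responses: (B,X), (B,Y) → Nash equilibria.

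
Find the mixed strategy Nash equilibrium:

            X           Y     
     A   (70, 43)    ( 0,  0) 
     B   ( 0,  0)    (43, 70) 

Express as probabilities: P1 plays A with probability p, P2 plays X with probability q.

p = 0.6195, q = 0.3805

Work:
Find probabilities that make opponent indifferent:
P2 chooses q to make P1 indifferent between A and B
P1 chooses p to make P2 indifferent between X and Y
Mixed NE: P1 plays (A: 0.6195, B: 0.3805), P2 plays (X: 0.3805, Y: 0.6195)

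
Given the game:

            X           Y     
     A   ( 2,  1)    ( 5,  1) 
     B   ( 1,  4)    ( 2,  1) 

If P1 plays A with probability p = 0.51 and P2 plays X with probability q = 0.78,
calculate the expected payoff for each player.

E[P1] = 1.9544, E[P2] = 2.1466

Work:
E[P1] = p·q·π₁(A,X) + p·(1-q)·π₁(A,Y) + (1-p)·q·π₁(B,X) + (1-p)·(1-q)·π₁(B,Y)
= 0.51·0.78·2 + 0.51·0.22·5 + 0.49·0.78·1 + 0.49·0.22·2
= 1.9544

E[P2] = 2.1466 (similar calculation)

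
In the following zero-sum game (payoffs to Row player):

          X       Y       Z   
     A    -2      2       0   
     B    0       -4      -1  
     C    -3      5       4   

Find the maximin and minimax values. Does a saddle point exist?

Maximin = -2, Minimax = 0, Saddle: False

Work:
Row minimums: [-2, -4, -3] → maximin = -2
Column maximums: [0, 5, 4] → minimax = 0
No saddle point (maximin ≠ minimax). Mixed strategy needed.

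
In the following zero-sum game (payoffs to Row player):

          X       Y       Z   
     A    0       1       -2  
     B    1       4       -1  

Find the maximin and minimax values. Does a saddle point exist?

Maximin = -1, Minimax = -1, Saddle: True

Work:
Row minimums: [-2, -1] → maximin = -1
Column maximums: [1, 4, -1] → minimax = -1
Saddle point exists! Game value = -1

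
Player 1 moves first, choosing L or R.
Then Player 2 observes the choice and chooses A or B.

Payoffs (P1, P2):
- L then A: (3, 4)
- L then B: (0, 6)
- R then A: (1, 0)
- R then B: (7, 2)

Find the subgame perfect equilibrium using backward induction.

P1 plays R, P2 plays B after L and B after R; Payoff (7, 2)

Work:
Backward induction:
After L: P2 chooses B → P1 gets 0
After R: P2 chooses B → P1 gets 7
P1 chooses R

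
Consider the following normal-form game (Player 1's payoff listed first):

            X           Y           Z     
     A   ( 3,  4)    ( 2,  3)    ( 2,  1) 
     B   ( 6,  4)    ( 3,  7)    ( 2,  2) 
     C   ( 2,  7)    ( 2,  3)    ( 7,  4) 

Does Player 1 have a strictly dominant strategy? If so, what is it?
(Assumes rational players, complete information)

No strictly dominant strategy exists for Player 1

Work:
A strategy strictly dominates another if it gives a strictly higher payoff against every opponent action. Compare each pair of P1's strategies column-by-column:
  A vs B: [3 vs 6, 2 vs 3, 2 vs 2] → A does not strictly dominate B (column X: 3 ≤ 6)
  A vs C: [3 vs 2, 2 vs 2, 2 vs 7] → A does not strictly dominate C (column Y: 2 ≤ 2)
  B vs A: [6 vs 3, 3 vs 2, 2 vs 2] → B does not strictly dominate A (column Z: 2 ≤ 2)
  B vs C: [6 vs 2, 3 vs 2, 2 vs 7] → B does not strictly dominate C (column Z: 2 ≤ 7)
  C vs A: [2 vs 3, 2 vs 2, 7 vs 2] → C does not strictly dominate A (column X: 2 ≤ 3)
  C vs B: [2 vs 6, 2 vs 3, 7 vs 2] → C does not strictly dominate B (column X: 2 ≤ 6)
No single strategy strictly dominates all others → no strictly dominant strategy.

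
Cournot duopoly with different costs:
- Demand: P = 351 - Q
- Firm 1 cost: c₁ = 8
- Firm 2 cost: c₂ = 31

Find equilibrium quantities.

q₁* = 122.0, q₂* = 99.0

Work:
Reaction: q₁ = (351 - 8 - q₂)/2
Reaction: q₂ = (351 - 31 - q₁)/2
Solve simultaneously:
q₁* = (351 - 2×8 + 31)/3 = 122.0
q₂* = (351 - 2×31 + 8)/3 = 99.0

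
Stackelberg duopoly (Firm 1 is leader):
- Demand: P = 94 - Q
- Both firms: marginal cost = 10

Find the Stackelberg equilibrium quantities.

q₁* (leader) = 42.0, q₂* (follower) = 21.0

Work:
Follower's reaction: q₂ = (a - c - q₁)/2
Leader substitutes: π₁ = q₁·(a - q₁ - (a-c-q₁)/2 - c)
FOC: q₁* = (94 - 10)/2 = 42.00
Then: q₂* = (94 - 10 - 42.0)/2 = 21.00
Leader has first-mover advantage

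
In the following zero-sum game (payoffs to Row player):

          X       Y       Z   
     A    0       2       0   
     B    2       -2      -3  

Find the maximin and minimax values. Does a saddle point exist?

Maximin = 0, Minimax = 0, Saddle: True

Work:
Row minimums: [0, -3] → maximin = 0
Column maximums: [2, 2, 0] → minimax = 0
Saddle point exists! Game value = 0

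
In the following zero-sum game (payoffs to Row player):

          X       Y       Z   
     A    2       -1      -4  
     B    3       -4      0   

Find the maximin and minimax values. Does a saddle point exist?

Maximin = -4, Minimax = -1, Saddle: False

Work:
Row minimums: [-4, -4] → maximin = -4
Column maximums: [3, -1, 0] → minimax = -1
No saddle point (maximin ≠ minimax). Mixed strategy needed.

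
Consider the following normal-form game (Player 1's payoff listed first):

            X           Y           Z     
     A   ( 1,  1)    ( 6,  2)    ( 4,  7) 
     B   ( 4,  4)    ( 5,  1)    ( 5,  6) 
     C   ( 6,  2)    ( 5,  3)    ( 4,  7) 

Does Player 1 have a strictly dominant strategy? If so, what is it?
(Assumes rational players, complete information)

No strictly dominant strategy exists for Player 1

Work:
A strategy strictly dominates another if it gives a strictly higher payoff against every opponent action. Compare each pair of P1's strategies column-by-column:
  A vs B: [1 vs 4, 6 vs 5, 4 vs 5] → A does not strictly dominate B (column X: 1 ≤ 4)
  A vs C: [1 vs 6, 6 vs 5, 4 vs 4] → A does not strictly dominate C (column X: 1 ≤ 6)
  B vs A: [4 vs 1, 5 vs 6, 5 vs 4] → B does not strictly dominate A (column Y: 5 ≤ 6)
  B vs C: [4 vs 6, 5 vs 5, 5 vs 4] → B does not strictly dominate C (column X: 4 ≤ 6)
  C vs A: [6 vs 1, 5 vs 6, 4 vs 4] → C does not strictly dominate A (column Y: 5 ≤ 6)
  C vs B: [6 vs 4, 5 vs 5, 4 vs 5] → C does not strictly dominate B (column Y: 5 ≤ 5)
No single strategy strictly dominates all others → no strictly dominant strategy.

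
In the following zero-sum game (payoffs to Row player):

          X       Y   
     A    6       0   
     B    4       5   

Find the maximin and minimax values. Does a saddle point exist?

Maximin = 4, Minimax = 5, Saddle: False

Work:
Row minimums: [0, 4] → maximin = 4
Column maximums: [6, 5] → minimax = 5
No saddle point (maximin ≠ minimax). Mixed strategy needed.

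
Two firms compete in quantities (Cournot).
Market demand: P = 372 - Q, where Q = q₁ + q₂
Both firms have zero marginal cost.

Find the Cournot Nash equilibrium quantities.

q₁* = q₂* = 124.0; P* = 124.0

Work:
Profit: π_i = P·q_i = (a - q_i - q_j)·q_i
FOC: ∂π_i/∂q_i = a - 2q_i - q_j = 0
Reaction function: q_i = (372 - q_j)/2
Symmetry: q* = 372/3 = 124.0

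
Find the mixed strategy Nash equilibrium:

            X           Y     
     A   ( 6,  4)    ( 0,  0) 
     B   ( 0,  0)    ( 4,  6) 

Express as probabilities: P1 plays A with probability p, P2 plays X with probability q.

p = 0.6, q = 0.4

Work:
Find probabilities that make opponent indifferent:
P2 chooses q to make P1 indifferent between A and B
P1 chooses p to make P2 indifferent between X and Y
Mixed NE: P1 plays (A: 0.6, B: 0.4), P2 plays (X: 0.4, Y: 0.6)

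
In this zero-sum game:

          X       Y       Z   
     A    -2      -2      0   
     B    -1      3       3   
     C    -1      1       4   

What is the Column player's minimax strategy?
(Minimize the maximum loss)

Column should play X, value = -1

Work:
Column player minimizes Row's maximum payoff:
Column X: max payoff to Row = -1
Column Y: max payoff to Row = 3
Column Z: max payoff to Row = 4
Minimum is -1, achieved by column X.
Minimax strategy: X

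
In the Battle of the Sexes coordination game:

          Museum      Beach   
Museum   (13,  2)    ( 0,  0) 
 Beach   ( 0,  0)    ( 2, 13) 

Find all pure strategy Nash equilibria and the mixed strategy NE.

Pure NE: (Museum, Museum) and (Beach, Beach); Mixed NE: p = 0.8667, q = 0.1333

Work:
Check pure NE:
(Museum, Museum): (13, 2) - no unilateral deviation beneficial
(Beach, Beach): (2, 13) - no unilateral deviation beneficial
Mixed NE: P1 plays Museum with p = 0.8667, P2 plays Museum with q = 0.1333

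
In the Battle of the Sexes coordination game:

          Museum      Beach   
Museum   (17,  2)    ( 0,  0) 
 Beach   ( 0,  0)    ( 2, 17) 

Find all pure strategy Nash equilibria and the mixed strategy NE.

Pure NE: (Museum, Museum) and (Beach, Beach); Mixed NE: p = 0.8947, q = 0.1053

Work:
Check pure NE:
(Museum, Museum): (17, 2) - no unilateral deviation beneficial
(Beach, Beach): (2, 17) - no unilateral deviation beneficial
Mixed NE: P1 plays Museum with p = 0.8947, P2 plays Museum with q = 0.1053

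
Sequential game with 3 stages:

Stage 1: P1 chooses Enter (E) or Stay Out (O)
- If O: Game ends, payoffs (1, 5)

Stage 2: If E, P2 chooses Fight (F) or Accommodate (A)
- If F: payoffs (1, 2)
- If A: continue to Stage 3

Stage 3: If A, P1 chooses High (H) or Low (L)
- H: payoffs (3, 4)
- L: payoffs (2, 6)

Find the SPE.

SPE: (E, A, H); Outcome (3, 4)

Work:
Stage 3: P1 chooses H (3 vs 2)
Stage 2: P2: F->2, A->4 (anticipating H). Choose A
Stage 1: P1: O->1, E->3 (anticipating A, H). Choose E
SPE path: E -> A -> H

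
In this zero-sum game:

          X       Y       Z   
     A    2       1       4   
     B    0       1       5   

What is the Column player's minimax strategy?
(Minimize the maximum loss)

Column should play Y, value = 1

Work:
Column player minimizes Row's maximum payoff:
Column X: max payoff to Row = 2
Column Y: max payoff to Row = 1
Column Z: max payoff to Row = 5
Minimum is 1, achieved by column Y.
Minimax strategy: Y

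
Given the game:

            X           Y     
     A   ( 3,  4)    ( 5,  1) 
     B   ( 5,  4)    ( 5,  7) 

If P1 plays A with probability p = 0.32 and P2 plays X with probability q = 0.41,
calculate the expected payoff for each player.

E[P1] = 4.7376, E[P2] = 4.6372

Work:
E[P1] = p·q·π₁(A,X) + p·(1-q)·π₁(A,Y) + (1-p)·q·π₁(B,X) + (1-p)·(1-q)·π₁(B,Y)
= 0.32·0.41·3 + 0.32·0.59·5 + 0.68·0.41·5 + 0.68·0.59·5
= 4.7376

E[P2] = 4.6372 (similar calculation)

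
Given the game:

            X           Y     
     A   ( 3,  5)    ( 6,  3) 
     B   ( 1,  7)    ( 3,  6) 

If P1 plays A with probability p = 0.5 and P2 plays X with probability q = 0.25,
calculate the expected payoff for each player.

E[P1] = 3.875, E[P2] = 4.875

Work:
E[P1] = p·q·π₁(A,X) + p·(1-q)·π₁(A,Y) + (1-p)·q·π₁(B,X) + (1-p)·(1-q)·π₁(B,Y)
= 0.5·0.25·3 + 0.5·0.75·6 + 0.5·0.25·1 + 0.5·0.75·3
= 3.875

E[P2] = 4.875 (similar calculation)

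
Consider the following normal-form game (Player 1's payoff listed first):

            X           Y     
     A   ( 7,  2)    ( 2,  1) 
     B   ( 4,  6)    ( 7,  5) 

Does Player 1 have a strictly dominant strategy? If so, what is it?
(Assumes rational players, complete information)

No strictly dominant strategy exists for Player 1

Work:
A strategy strictly dominates another if it gives a strictly higher payoff against every opponent action. Compare each pair of P1's strategies column-by-column:
  A vs B: [7 vs 4, 2 vs 7] → A does not strictly dominate B (column Y: 2 ≤ 7)
  B vs A: [4 vs 7, 7 vs 2] → B does not strictly dominate A (column X: 4 ≤ 7)
No single strategy strictly dominates all others → no strictly dominant strategy.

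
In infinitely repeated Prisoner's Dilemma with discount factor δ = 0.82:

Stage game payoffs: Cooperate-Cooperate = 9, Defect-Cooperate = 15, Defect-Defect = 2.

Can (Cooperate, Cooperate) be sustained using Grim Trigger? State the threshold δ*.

δ* = 0.4615; since δ = 0.82 ≥ 0.4615, cooperation can be sustained

Work:
For Grim Trigger:
Cooperate forever: 9/(1-δ)
Defect then punished: 15 + 2·δ/(1-δ)
Need: 9/(1-δ) ≥ 15 + 2·δ/(1-δ)
Solving: δ ≥ (T-R)/(T-P) = (15-9)/(15-2) = 0.4615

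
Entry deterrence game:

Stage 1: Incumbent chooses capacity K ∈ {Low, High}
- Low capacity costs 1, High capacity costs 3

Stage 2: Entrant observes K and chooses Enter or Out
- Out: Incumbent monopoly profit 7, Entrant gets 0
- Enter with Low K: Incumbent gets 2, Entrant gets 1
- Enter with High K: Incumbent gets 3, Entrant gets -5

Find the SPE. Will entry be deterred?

SPE: (High, Enter|Low, Out|High); Entry deterred. Incumbent net profit = 4

Work:
After Low K: Entrant enters (1 > 0)
After High K: Entrant stays out (-5 < 0)
Incumbent: Low → 2−1=1, High → 7−3=4
Incumbent chooses High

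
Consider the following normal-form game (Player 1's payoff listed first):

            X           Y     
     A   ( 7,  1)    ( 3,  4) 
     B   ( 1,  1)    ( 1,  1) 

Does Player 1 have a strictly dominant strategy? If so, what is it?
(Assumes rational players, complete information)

Yes, Player 1's strictly dominant strategy is A

Work:
A strategy strictly dominates another if it gives a strictly higher payoff against every opponent action. Compare each pair of P1's strategies column-by-column:
  A vs B: [7 vs 1, 3 vs 1] → A strictly dominates B
  B vs A: [1 vs 7, 1 vs 3] → B does not strictly dominate A (column X: 1 ≤ 7)
A strictly dominates every other strategy → strictly dominant.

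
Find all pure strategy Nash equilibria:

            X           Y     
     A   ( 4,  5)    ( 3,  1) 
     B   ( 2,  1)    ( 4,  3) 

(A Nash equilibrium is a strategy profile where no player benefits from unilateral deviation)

Nash equilibrium: (A, X), (B, Y)

Work:
Best responses:
  P1 vs X: payoffs [4, 2] → best response A (payoff 4)
  P1 vs Y: payoffs [3, 4] → best response B (payoff 4)
  P2 vs A: payoffs [5, 1] → best response X (payoff 5)
  P2 vs B: payoffs [1, 3] → best response Y (payoff 3)
Mutual best responses: (A,X), (B,Y) → Nash equilibria.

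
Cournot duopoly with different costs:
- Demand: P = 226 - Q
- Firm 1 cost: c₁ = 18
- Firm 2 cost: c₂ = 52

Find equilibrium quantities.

q₁* = 80.67, q₂* = 46.67

Work:
Reaction: q₁ = (226 - 18 - q₂)/2
Reaction: q₂ = (226 - 52 - q₁)/2
Solve simultaneously:
q₁* = (226 - 2×18 + 52)/3 = 80.67
q₂* = (226 - 2×52 + 18)/3 = 46.67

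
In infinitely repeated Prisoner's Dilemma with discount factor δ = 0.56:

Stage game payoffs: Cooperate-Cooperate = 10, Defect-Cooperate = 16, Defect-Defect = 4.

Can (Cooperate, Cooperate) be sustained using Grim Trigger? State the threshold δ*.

δ* = 0.5; since δ = 0.56 ≥ 0.5, cooperation can be sustained

Work:
For Grim Trigger:
Cooperate forever: 10/(1-δ)
Defect then punished: 16 + 4·δ/(1-δ)
Need: 10/(1-δ) ≥ 16 + 4·δ/(1-δ)
Solving: δ ≥ (T-R)/(T-P) = (16-10)/(16-4) = 0.5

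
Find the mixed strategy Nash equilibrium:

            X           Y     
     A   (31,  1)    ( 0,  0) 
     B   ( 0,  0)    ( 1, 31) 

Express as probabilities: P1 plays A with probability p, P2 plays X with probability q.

p = 0.9688, q = 0.0312

Work:
Find probabilities that make opponent indifferent:
P2 chooses q to make P1 indifferent between A and B
P1 chooses p to make P2 indifferent between X and Y
Mixed NE: P1 plays (A: 0.9688, B: 0.0312), P2 plays (X: 0.0312, Y: 0.9688)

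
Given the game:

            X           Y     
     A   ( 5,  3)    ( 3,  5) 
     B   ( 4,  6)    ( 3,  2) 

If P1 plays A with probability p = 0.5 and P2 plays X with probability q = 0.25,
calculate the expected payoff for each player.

E[P1] = 3.375, E[P2] = 3.75

Work:
E[P1] = p·q·π₁(A,X) + p·(1-q)·π₁(A,Y) + (1-p)·q·π₁(B,X) + (1-p)·(1-q)·π₁(B,Y)
= 0.5·0.25·5 + 0.5·0.75·3 + 0.5·0.25·4 + 0.5·0.75·3
= 3.375

E[P2] = 3.75 (similar calculation)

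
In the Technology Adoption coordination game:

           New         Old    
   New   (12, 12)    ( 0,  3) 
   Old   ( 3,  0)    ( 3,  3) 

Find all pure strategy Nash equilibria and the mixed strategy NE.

Pure NE: (New, New) and (Old, Old); Mixed NE: p = 0.25, q = 0.25

Work:
Check pure NE:
(New, New): (12, 12) - no unilateral deviation beneficial
(Old, Old): (3, 3) - no unilateral deviation beneficial
Mixed NE: P1 plays New with p = 0.25, P2 plays New with q = 0.25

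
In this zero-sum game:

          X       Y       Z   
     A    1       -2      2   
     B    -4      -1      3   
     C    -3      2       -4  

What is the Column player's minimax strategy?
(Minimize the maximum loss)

Column should play X, value = 1

Work:
Column player minimizes Row's maximum payoff:
Column X: max payoff to Row = 1
Column Y: max payoff to Row = 2
Column Z: max payoff to Row = 3
Minimum is 1, achieved by column X.
Minimax strategy: X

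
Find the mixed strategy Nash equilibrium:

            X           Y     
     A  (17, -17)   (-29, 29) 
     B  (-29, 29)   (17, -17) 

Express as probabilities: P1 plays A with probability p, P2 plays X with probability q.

p = 0.5, q = 0.5

Work:
Find probabilities that make opponent indifferent:
P2 chooses q to make P1 indifferent between A and B
P1 chooses p to make P2 indifferent between X and Y
Mixed NE: P1 plays (A: 0.5, B: 0.5), P2 plays (X: 0.5, Y: 0.5)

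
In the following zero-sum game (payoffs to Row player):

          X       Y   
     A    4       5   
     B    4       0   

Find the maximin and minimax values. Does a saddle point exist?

Maximin = 4, Minimax = 4, Saddle: True

Work:
Row minimums: [4, 0] → maximin = 4
Column maximums: [4, 5] → minimax = 4
Saddle point exists! Game value = 4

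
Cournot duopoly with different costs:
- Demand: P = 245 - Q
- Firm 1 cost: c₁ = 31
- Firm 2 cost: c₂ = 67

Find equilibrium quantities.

q₁* = 83.33, q₂* = 47.33

Work:
Reaction: q₁ = (245 - 31 - q₂)/2
Reaction: q₂ = (245 - 67 - q₁)/2
Solve simultaneously:
q₁* = (245 - 2×31 + 67)/3 = 83.33
q₂* = (245 - 2×67 + 31)/3 = 47.33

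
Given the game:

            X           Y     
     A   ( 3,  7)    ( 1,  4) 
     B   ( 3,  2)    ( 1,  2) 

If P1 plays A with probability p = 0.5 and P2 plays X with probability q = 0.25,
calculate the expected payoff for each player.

E[P1] = 1.5, E[P2] = 3.375

Work:
E[P1] = p·q·π₁(A,X) + p·(1-q)·π₁(A,Y) + (1-p)·q·π₁(B,X) + (1-p)·(1-q)·π₁(B,Y)
= 0.5·0.25·3 + 0.5·0.75·1 + 0.5·0.25·3 + 0.5·0.75·1
= 1.5

E[P2] = 3.375 (similar calculation)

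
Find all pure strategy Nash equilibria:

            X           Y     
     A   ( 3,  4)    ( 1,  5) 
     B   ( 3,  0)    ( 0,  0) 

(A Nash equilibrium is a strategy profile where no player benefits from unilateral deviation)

Nash equilibrium: (A, Y), (B, X)

Work:
Best responses:
  P1 vs X: payoffs [3, 3] → best response A/B (payoff 3)
  P1 vs Y: payoffs [1, 0] → best response A (payoff 1)
  P2 vs A: payoffs [4, 5] → best response Y (payoff 5)
  P2 vs B: payoffs [0, 0] → best response X/Y (payoff 0)
Mutual best responses: (A,Y), (B,X) → Nash equilibria.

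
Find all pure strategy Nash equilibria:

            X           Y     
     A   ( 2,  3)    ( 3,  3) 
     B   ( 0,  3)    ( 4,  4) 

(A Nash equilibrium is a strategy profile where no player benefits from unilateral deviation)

Nash equilibrium: (A, X), (B, Y)

Work:
Best responses:
  P1 vs X: payoffs [2, 0] → best response A (payoff 2)
  P1 vs Y: payoffs [3, 4] → best response B (payoff 4)
  P2 vs A: payoffs [3, 3] → best response X/Y (payoff 3)
  P2 vs B: payoffs [3, 4] → best response Y (payoff 4)
Mutual best responses: (A,X), (B,Y) → Nash equilibria.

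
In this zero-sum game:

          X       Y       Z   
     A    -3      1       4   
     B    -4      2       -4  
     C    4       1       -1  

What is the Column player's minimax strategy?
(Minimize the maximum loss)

Column should play Y, value = 2

Work:
Column player minimizes Row's maximum payoff:
Column X: max payoff to Row = 4
Column Y: max payoff to Row = 2
Column Z: max payoff to Row = 4
Minimum is 2, achieved by column Y.
Minimax strategy: Y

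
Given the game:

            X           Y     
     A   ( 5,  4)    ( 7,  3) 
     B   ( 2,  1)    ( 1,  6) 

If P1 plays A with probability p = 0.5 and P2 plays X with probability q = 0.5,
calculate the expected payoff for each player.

E[P1] = 3.75, E[P2] = 3.5

Work:
E[P1] = p·q·π₁(A,X) + p·(1-q)·π₁(A,Y) + (1-p)·q·π₁(B,X) + (1-p)·(1-q)·π₁(B,Y)
= 0.5·0.5·5 + 0.5·0.5·7 + 0.5·0.5·2 + 0.5·0.5·1
= 3.75

E[P2] = 3.5 (similar calculation)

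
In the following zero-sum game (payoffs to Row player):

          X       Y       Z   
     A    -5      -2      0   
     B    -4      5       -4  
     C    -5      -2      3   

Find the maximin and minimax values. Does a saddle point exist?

Maximin = -4, Minimax = -4, Saddle: True

Work:
Row minimums: [-5, -4, -5] → maximin = -4
Column maximums: [-4, 5, 3] → minimax = -4
Saddle point exists! Game value = -4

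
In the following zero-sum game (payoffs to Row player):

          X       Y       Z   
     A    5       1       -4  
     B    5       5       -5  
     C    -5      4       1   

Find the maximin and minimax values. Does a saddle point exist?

Maximin = -4, Minimax = 1, Saddle: False

Work:
Row minimums: [-4, -5, -5] → maximin = -4
Column maximums: [5, 5, 1] → minimax = 1
No saddle point (maximin ≠ minimax). Mixed strategy needed.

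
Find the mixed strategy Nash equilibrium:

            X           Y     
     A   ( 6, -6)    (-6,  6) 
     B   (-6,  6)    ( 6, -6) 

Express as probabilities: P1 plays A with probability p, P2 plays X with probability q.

p = 0.5, q = 0.5

Work:
Find probabilities that make opponent indifferent:
P2 chooses q to make P1 indifferent between A and B
P1 chooses p to make P2 indifferent between X and Y
Mixed NE: P1 plays (A: 0.5, B: 0.5), P2 plays (X: 0.5, Y: 0.5)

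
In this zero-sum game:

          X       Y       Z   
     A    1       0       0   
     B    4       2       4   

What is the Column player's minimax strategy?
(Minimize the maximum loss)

Column should play Y, value = 2

Work:
Column player minimizes Row's maximum payoff:
Column X: max payoff to Row = 4
Column Y: max payoff to Row = 2
Column Z: max payoff to Row = 4
Minimum is 2, achieved by column Y.
Minimax strategy: Y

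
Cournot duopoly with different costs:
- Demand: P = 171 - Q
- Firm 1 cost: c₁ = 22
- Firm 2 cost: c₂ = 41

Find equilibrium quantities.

q₁* = 56.0, q₂* = 37.0

Work:
Reaction: q₁ = (171 - 22 - q₂)/2
Reaction: q₂ = (171 - 41 - q₁)/2
Solve simultaneously:
q₁* = (171 - 2×22 + 41)/3 = 56.0
q₂* = (171 - 2×41 + 22)/3 = 37.0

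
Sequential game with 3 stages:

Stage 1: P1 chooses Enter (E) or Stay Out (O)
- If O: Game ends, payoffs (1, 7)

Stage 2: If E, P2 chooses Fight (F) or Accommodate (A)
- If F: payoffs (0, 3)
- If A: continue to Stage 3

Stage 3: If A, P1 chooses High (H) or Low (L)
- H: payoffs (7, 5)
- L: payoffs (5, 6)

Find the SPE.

SPE: (E, A, H); Outcome (7, 5)

Work:
Stage 3: P1 chooses H (7 vs 5)
Stage 2: P2: F->3, A->5 (anticipating H). Choose A
Stage 1: P1: O->1, E->7 (anticipating A, H). Choose E
SPE path: E -> A -> H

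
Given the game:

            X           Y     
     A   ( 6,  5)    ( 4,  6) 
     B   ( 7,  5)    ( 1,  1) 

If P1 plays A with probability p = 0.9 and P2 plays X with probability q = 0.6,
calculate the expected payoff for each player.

E[P1] = 5.14, E[P2] = 5.2

Work:
E[P1] = p·q·π₁(A,X) + p·(1-q)·π₁(A,Y) + (1-p)·q·π₁(B,X) + (1-p)·(1-q)·π₁(B,Y)
= 0.9·0.6·6 + 0.9·0.4·4 + 0.1·0.6·7 + 0.1·0.4·1
= 5.14

E[P2] = 5.2 (similar calculation)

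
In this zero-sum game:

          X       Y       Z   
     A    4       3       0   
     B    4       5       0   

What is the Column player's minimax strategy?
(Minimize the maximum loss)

Column should play Z, value = 0

Work:
Column player minimizes Row's maximum payoff:
Column X: max payoff to Row = 4
Column Y: max payoff to Row = 5
Column Z: max payoff to Row = 0
Minimum is 0, achieved by column Z.
Minimax strategy: Z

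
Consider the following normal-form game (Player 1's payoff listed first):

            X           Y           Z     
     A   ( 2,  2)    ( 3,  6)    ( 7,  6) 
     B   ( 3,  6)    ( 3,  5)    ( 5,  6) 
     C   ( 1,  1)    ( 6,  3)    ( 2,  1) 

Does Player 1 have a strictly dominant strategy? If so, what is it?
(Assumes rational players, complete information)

No strictly dominant strategy exists for Player 1

Work:
A strategy strictly dominates another if it gives a strictly higher payoff against every opponent action. Compare each pair of P1's strategies column-by-column:
  A vs B: [2 vs 3, 3 vs 3, 7 vs 5] → A does not strictly dominate B (column X: 2 ≤ 3)
  A vs C: [2 vs 1, 3 vs 6, 7 vs 2] → A does not strictly dominate C (column Y: 3 ≤ 6)
  B vs A: [3 vs 2, 3 vs 3, 5 vs 7] → B does not strictly dominate A (column Y: 3 ≤ 3)
  B vs C: [3 vs 1, 3 vs 6, 5 vs 2] → B does not strictly dominate C (column Y: 3 ≤ 6)
  C vs A: [1 vs 2, 6 vs 3, 2 vs 7] → C does not strictly dominate A (column X: 1 ≤ 2)
  C vs B: [1 vs 3, 6 vs 3, 2 vs 5] → C does not strictly dominate B (column X: 1 ≤ 3)
No single strategy strictly dominates all others → no strictly dominant strategy.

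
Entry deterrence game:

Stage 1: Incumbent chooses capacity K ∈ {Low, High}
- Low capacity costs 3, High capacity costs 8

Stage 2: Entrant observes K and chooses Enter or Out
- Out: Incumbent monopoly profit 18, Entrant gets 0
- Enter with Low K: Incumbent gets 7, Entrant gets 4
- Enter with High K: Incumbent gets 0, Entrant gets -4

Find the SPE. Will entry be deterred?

SPE: (High, Enter|Low, Out|High); Entry deterred. Incumbent net profit = 10

Work:
After Low K: Entrant enters (4 > 0)
After High K: Entrant stays out (-4 < 0)
Incumbent: Low → 7−3=4, High → 18−8=10
Incumbent chooses High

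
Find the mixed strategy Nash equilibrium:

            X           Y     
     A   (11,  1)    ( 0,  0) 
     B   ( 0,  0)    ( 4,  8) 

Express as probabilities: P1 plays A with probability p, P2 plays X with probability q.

p = 0.8889, q = 0.2667

Work:
Find probabilities that make opponent indifferent:
P2 chooses q to make P1 indifferent between A and B
P1 chooses p to make P2 indifferent between X and Y
Mixed NE: P1 plays (A: 0.8889, B: 0.1111), P2 plays (X: 0.2667, Y: 0.7333)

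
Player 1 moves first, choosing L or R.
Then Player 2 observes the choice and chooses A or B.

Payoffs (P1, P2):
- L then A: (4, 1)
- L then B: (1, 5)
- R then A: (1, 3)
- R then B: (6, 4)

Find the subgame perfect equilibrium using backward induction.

P1 plays R, P2 plays B after L and B after R; Payoff (6, 4)

Work:
Backward induction:
After L: P2 chooses B → P1 gets 1
After R: P2 chooses B → P1 gets 6
P1 chooses R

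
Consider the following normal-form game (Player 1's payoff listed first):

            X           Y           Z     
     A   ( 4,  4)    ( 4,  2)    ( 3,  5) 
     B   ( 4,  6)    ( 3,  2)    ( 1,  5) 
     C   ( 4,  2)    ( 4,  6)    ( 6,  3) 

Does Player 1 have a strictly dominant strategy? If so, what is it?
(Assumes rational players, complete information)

No strictly dominant strategy exists for Player 1

Work:
A strategy strictly dominates another if it gives a strictly higher payoff against every opponent action. Compare each pair of P1's strategies column-by-column:
  A vs B: [4 vs 4, 4 vs 3, 3 vs 1] → A does not strictly dominate B (column X: 4 ≤ 4)
  A vs C: [4 vs 4, 4 vs 4, 3 vs 6] → A does not strictly dominate C (column X: 4 ≤ 4)
  B vs A: [4 vs 4, 3 vs 4, 1 vs 3] → B does not strictly dominate A (column X: 4 ≤ 4)
  B vs C: [4 vs 4, 3 vs 4, 1 vs 6] → B does not strictly dominate C (column X: 4 ≤ 4)
  C vs A: [4 vs 4, 4 vs 4, 6 vs 3] → C does not strictly dominate A (column X: 4 ≤ 4)
  C vs B: [4 vs 4, 4 vs 3, 6 vs 1] → C does not strictly dominate B (column X: 4 ≤ 4)
No single strategy strictly dominates all others → no strictly dominant strategy.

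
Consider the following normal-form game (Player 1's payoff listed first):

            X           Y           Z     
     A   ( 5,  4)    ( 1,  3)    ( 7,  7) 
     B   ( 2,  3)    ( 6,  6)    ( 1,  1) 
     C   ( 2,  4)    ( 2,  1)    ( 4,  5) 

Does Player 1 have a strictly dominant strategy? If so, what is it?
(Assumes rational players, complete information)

No strictly dominant strategy exists for Player 1

Work:
A strategy strictly dominates another if it gives a strictly higher payoff against every opponent action. Compare each pair of P1's strategies column-by-column:
  A vs B: [5 vs 2, 1 vs 6, 7 vs 1] → A does not strictly dominate B (column Y: 1 ≤ 6)
  A vs C: [5 vs 2, 1 vs 2, 7 vs 4] → A does not strictly dominate C (column Y: 1 ≤ 2)
  B vs A: [2 vs 5, 6 vs 1, 1 vs 7] → B does not strictly dominate A (column X: 2 ≤ 5)
  B vs C: [2 vs 2, 6 vs 2, 1 vs 4] → B does not strictly dominate C (column X: 2 ≤ 2)
  C vs A: [2 vs 5, 2 vs 1, 4 vs 7] → C does not strictly dominate A (column X: 2 ≤ 5)
  C vs B: [2 vs 2, 2 vs 6, 4 vs 1] → C does not strictly dominate B (column X: 2 ≤ 2)
No single strategy strictly dominates all others → no strictly dominant strategy.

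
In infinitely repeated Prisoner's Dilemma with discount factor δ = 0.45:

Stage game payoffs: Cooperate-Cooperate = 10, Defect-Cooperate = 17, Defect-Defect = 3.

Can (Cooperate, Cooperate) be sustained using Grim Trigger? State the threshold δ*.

δ* = 0.5; since δ = 0.45 < 0.5, cooperation cannot be sustained

Work:
For Grim Trigger:
Cooperate forever: 10/(1-δ)
Defect then punished: 17 + 3·δ/(1-δ)
Need: 10/(1-δ) ≥ 17 + 3·δ/(1-δ)
Solving: δ ≥ (T-R)/(T-P) = (17-10)/(17-3) = 0.5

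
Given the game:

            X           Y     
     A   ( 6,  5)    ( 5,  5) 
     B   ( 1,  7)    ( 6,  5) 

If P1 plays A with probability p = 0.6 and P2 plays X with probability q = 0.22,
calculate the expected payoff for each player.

E[P1] = 5.092, E[P2] = 5.176

Work:
E[P1] = p·q·π₁(A,X) + p·(1-q)·π₁(A,Y) + (1-p)·q·π₁(B,X) + (1-p)·(1-q)·π₁(B,Y)
= 0.6·0.22·6 + 0.6·0.78·5 + 0.4·0.22·1 + 0.4·0.78·6
= 5.092

E[P2] = 5.176 (similar calculation)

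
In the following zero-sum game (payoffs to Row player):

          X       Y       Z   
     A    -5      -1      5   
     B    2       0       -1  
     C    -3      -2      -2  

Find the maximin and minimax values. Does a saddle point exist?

Maximin = -1, Minimax = 0, Saddle: False

Work:
Row minimums: [-5, -1, -3] → maximin = -1
Column maximums: [2, 0, 5] → minimax = 0
No saddle point (maximin ≠ minimax). Mixed strategy needed.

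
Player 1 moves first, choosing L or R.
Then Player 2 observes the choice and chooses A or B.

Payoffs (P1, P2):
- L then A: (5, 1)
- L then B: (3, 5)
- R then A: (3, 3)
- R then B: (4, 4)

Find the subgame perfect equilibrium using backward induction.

P1 plays R, P2 plays B after L and B after R; Payoff (4, 4)

Work:
Backward induction:
After L: P2 chooses B → P1 gets 3
After R: P2 chooses B → P1 gets 4
P1 chooses R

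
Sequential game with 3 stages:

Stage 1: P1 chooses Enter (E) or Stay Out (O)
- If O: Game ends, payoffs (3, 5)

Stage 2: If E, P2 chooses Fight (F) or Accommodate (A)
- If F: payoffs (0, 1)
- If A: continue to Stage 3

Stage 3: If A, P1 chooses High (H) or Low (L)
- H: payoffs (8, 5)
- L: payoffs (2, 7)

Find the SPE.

SPE: (E, A, H); Outcome (8, 5)

Work:
Stage 3: P1 chooses H (8 vs 2)
Stage 2: P2: F->1, A->5 (anticipating H). Choose A
Stage 1: P1: O->3, E->8 (anticipating A, H). Choose E
SPE path: E -> A -> H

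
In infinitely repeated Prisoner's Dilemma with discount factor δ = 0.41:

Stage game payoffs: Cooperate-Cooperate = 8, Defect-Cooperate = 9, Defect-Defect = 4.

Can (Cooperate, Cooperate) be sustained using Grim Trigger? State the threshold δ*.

δ* = 0.2; since δ = 0.41 ≥ 0.2, cooperation can be sustained

Work:
For Grim Trigger:
Cooperate forever: 8/(1-δ)
Defect then punished: 9 + 4·δ/(1-δ)
Need: 8/(1-δ) ≥ 9 + 4·δ/(1-δ)
Solving: δ ≥ (T-R)/(T-P) = (9-8)/(9-4) = 0.2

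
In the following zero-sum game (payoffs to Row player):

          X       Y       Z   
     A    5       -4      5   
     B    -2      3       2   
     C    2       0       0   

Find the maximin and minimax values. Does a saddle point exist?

Maximin = 0, Minimax = 3, Saddle: False

Work:
Row minimums: [-4, -2, 0] → maximin = 0
Column maximums: [5, 3, 5] → minimax = 3
No saddle point (maximin ≠ minimax). Mixed strategy needed.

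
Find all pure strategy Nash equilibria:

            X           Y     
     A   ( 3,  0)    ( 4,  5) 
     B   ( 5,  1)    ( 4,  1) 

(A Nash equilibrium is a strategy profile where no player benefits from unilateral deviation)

Nash equilibrium: (A, Y), (B, X), (B, Y)

Work:
Best responses:
  P1 vs X: payoffs [3, 5] → best response B (payoff 5)
  P1 vs Y: payoffs [4, 4] → best response A/B (payoff 4)
  P2 vs A: payoffs [0, 5] → best response Y (payoff 5)
  P2 vs B: payoffs [1, 1] → best response X/Y (payoff 1)
Mutual best responses: (A,Y), (B,X), (B,Y) → Nash equilibria.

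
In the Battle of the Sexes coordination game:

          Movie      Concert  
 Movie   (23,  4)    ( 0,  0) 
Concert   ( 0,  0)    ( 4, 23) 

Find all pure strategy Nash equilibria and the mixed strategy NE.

Pure NE: (Movie, Movie) and (Concert, Concert); Mixed NE: p = 0.8519, q = 0.1481

Work:
Check pure NE:
(Movie, Movie): (23, 4) - no unilateral deviation beneficial
(Concert, Concert): (4, 23) - no unilateral deviation beneficial
Mixed NE: P1 plays Movie with p = 0.8519, P2 plays Movie with q = 0.1481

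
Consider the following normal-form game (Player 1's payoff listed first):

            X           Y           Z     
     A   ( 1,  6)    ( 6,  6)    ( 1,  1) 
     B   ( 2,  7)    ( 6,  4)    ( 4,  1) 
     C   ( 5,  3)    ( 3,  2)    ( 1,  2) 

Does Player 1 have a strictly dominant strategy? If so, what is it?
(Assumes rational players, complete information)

No strictly dominant strategy exists for Player 1

Work:
A strategy strictly dominates another if it gives a strictly higher payoff against every opponent action. Compare each pair of P1's strategies column-by-column:
  A vs B: [1 vs 2, 6 vs 6, 1 vs 4] → A does not strictly dominate B (column X: 1 ≤ 2)
  A vs C: [1 vs 5, 6 vs 3, 1 vs 1] → A does not strictly dominate C (column X: 1 ≤ 5)
  B vs A: [2 vs 1, 6 vs 6, 4 vs 1] → B does not strictly dominate A (column Y: 6 ≤ 6)
  B vs C: [2 vs 5, 6 vs 3, 4 vs 1] → B does not strictly dominate C (column X: 2 ≤ 5)
  C vs A: [5 vs 1, 3 vs 6, 1 vs 1] → C does not strictly dominate A (column Y: 3 ≤ 6)
  C vs B: [5 vs 2, 3 vs 6, 1 vs 4] → C does not strictly dominate B (column Y: 3 ≤ 6)
No single strategy strictly dominates all others → no strictly dominant strategy.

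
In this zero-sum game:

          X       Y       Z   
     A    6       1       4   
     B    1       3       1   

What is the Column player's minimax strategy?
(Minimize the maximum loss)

Column should play Y, value = 3

Work:
Column player minimizes Row's maximum payoff:
Column X: max payoff to Row = 6
Column Y: max payoff to Row = 3
Column Z: max payoff to Row = 4
Minimum is 3, achieved by column Y.
Minimax strategy: Y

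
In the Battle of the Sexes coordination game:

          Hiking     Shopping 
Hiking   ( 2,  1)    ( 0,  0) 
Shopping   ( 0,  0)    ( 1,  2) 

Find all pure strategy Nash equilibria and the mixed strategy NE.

Pure NE: (Hiking, Hiking) and (Shopping, Shopping); Mixed NE: p = 0.6667, q = 0.3333

Work:
Check pure NE:
(Hiking, Hiking): (2, 1) - no unilateral deviation beneficial
(Shopping, Shopping): (1, 2) - no unilateral deviation beneficial
Mixed NE: P1 plays Hiking with p = 0.6667, P2 plays Hiking with q = 0.3333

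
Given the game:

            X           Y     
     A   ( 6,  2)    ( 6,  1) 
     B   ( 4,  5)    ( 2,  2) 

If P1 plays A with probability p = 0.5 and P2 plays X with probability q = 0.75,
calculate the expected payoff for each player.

E[P1] = 4.75, E[P2] = 3.0

Work:
E[P1] = p·q·π₁(A,X) + p·(1-q)·π₁(A,Y) + (1-p)·q·π₁(B,X) + (1-p)·(1-q)·π₁(B,Y)
= 0.5·0.75·6 + 0.5·0.25·6 + 0.5·0.75·4 + 0.5·0.25·2
= 4.75

E[P2] = 3.0 (similar calculation)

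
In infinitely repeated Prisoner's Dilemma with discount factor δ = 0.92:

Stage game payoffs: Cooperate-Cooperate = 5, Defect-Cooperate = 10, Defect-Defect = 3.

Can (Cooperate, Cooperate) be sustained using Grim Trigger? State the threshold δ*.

δ* = 0.7143; since δ = 0.92 ≥ 0.7143, cooperation can be sustained

Work:
For Grim Trigger:
Cooperate forever: 5/(1-δ)
Defect then punished: 10 + 3·δ/(1-δ)
Need: 5/(1-δ) ≥ 10 + 3·δ/(1-δ)
Solving: δ ≥ (T-R)/(T-P) = (10-5)/(10-3) = 0.7143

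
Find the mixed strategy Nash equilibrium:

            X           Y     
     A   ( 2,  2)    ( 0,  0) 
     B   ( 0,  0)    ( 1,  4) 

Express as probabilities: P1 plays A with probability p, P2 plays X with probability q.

p = 0.6667, q = 0.3333

Work:
Find probabilities that make opponent indifferent:
P2 chooses q to make P1 indifferent between A and B
P1 chooses p to make P2 indifferent between X and Y
Mixed NE: P1 plays (A: 0.6667, B: 0.3333), P2 plays (X: 0.3333, Y: 0.6667)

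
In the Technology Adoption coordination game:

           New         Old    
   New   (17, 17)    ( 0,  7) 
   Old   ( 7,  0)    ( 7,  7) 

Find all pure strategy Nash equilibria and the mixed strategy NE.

Pure NE: (New, New) and (Old, Old); Mixed NE: p = 0.4118, q = 0.4118

Work:
Check pure NE:
(New, New): (17, 17) - no unilateral deviation beneficial
(Old, Old): (7, 7) - no unilateral deviation beneficial
Mixed NE: P1 plays New with p = 0.4118, P2 plays New with q = 0.4118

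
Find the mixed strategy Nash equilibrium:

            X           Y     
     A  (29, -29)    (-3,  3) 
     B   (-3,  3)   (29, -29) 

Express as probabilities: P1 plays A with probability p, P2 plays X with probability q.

p = 0.5, q = 0.5

Work:
Find probabilities that make opponent indifferent:
P2 chooses q to make P1 indifferent between A and B
P1 chooses p to make P2 indifferent between X and Y
Mixed NE: P1 plays (A: 0.5, B: 0.5), P2 plays (X: 0.5, Y: 0.5)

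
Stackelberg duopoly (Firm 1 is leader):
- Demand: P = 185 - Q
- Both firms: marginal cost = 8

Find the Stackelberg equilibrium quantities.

q₁* (leader) = 88.5, q₂* (follower) = 44.25

Work:
Follower's reaction: q₂ = (a - c - q₁)/2
Leader substitutes: π₁ = q₁·(a - q₁ - (a-c-q₁)/2 - c)
FOC: q₁* = (185 - 8)/2 = 88.50
Then: q₂* = (185 - 8 - 88.5)/2 = 44.25
Leader has first-mover advantage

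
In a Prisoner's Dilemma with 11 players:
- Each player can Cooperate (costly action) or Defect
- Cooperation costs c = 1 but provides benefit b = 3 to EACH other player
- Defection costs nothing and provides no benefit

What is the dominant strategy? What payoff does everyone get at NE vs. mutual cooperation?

Dominant: Defect; NE payoff = 0; Coop payoff = 29

Work:
Defect dominates (saves cost c = 1, benefit to others is external)
NE: All defect → everyone gets 0
If all cooperate: each receives (10)×3 - 1 = 29
Social dilemma: 29 > 0 but NE gives 0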